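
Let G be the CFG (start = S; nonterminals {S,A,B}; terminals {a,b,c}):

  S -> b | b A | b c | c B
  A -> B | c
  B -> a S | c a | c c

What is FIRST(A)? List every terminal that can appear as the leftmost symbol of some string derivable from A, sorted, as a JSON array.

FIRST iteration:
round 1:
  A via A→c: +{c}
  B via B→a S: +{a}
  B via B→c a: +{c}
  S via S→b: +{b}
  S via S→c B: +{c}
  S: {b,c}  A: {c}  B: {a,c}
round 2:
  A via A→B: +{a}
  S: {b,c}  A: {a,c}  B: {a,c}
round 3: (no change)
  S: {b,c}  A: {a,c}  B: {a,c}

FIRST(A) = ["a", "c"]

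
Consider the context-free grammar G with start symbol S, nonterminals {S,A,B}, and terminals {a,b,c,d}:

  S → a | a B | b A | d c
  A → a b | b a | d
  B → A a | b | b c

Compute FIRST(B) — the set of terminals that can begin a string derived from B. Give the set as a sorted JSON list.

FIRST sets, iterate to fixpoint:
round 1:
  A via A→a b: +{a}
  A via A→b a: +{b}
  A via A→d: +{d}
  B via B→A a: +{a,b,d}
  S via S→a: +{a}
  S via S→b A: +{b}
  S via S→d c: +{d}
  S: {a,b,d}  A: {a,b,d}  B: {a,b,d}
round 2: done
  S: {a,b,d}  A: {a,b,d}  B: {a,b,d}

FIRST(B) = ["a", "b", "d"]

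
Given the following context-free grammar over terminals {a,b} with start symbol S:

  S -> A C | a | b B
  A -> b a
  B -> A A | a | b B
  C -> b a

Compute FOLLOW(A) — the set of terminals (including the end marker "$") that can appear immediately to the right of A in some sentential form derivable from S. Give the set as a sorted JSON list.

FIRST iteration:
iter 1:
  A via A→b a: +{b}
  B via B→A A: +{b}
  B via B→a: +{a}
  C via C→b a: +{b}
  S via S→A C: +{b}
  S via S→a: +{a}
  S: {a,b}  A: {b}  B: {a,b}  C: {b}
iter 2: (stable)
  S: {a,b}  A: {b}  B: {a,b}  C: {b}

FOLLOW iteration:
initialize: $ ∈ FOLLOW(S)
pass 1:
  B→A A: FOLLOW(A) ⊇ FIRST(A) = {b}; new: +{b}
  S→A C: FOLLOW(C) ⊇ FOLLOW(S) ⊇ {$}; new: +{$}
  S→b B: FOLLOW(B) ⊇ FOLLOW(S) ⊇ {$}; new: +{$}
  FOLLOW[S]={$}  FOLLOW[A]={b}  FOLLOW[B]={$}  FOLLOW[C]={$}
pass 2:
  B→A A: FOLLOW(A) ⊇ FOLLOW(B) ⊇ {$}; new: +{$}
  FOLLOW[S]={$}  FOLLOW[A]={$,b}  FOLLOW[B]={$}  FOLLOW[C]={$}
pass 3: — fixpoint
  FOLLOW[S]={$}  FOLLOW[A]={$,b}  FOLLOW[B]={$}  FOLLOW[C]={$}

FOLLOW(A) = ["$", "b"]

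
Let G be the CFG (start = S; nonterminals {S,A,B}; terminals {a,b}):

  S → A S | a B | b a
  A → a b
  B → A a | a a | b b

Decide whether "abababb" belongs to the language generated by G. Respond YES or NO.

CNF form of G:
  S -> A S | T0 B | T1 T0
  A -> T0 T1
  B -> A T0 | T0 T0 | T1 T1
  T0 -> a
  T1 -> b

CYK table (by increasing span):
  T[0,0] 'a' = {T0}  orig:{}
  T[1,1] 'b' = {T1}  orig:{}
  T[2,2] 'a' = {T0}  orig:{}
  T[3,3] 'b' = {T1}  orig:{}
  T[4,4] 'a' = {T0}  orig:{}
  T[5,5] 'b' = {T1}  orig:{}
  T[6,6] 'b' = {T1}  orig:{}
  T[0,1] 'ab' = {A}
  T[1,2] 'ba' = {S}
  T[2,3] 'ab' = {A}
  T[3,4] 'ba' = {S}
  T[4,5] 'ab' = {A}
  T[5,6] 'bb' = {B}
  T[0,2] 'aba' = {B}
  T[1,3] 'bab' = ∅
  T[2,4] 'aba' = {B}
  T[3,5] 'bab' = ∅
  T[4,6] 'abb' = {S}
  T[0,3] 'abab' = ∅
  T[1,4] 'baba' = ∅
  T[2,5] 'abab' = ∅
  T[3,6] 'babb' = ∅
  T[0,4] 'ababa' = ∅
  T[1,5] 'babab' = ∅
  T[2,6] 'ababb' = {S}
  T[0,5] 'ababab' = ∅
  T[1,6] 'bababb' = ∅
  T[0,6] 'abababb' = {S}

S ∈ T[0,6] ⇒ YES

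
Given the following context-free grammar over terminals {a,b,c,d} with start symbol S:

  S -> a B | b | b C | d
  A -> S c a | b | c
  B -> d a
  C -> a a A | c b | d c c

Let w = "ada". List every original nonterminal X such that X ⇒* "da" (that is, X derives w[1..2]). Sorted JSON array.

Convert to CNF:
  S -> T1 B | T3 C | b | d
  A -> S X4 | b | c
  B -> T2 T1
  C -> T0 T3 | T1 X5 | T2 X6
  T0 -> c
  T1 -> a
  T2 -> d
  T3 -> b
  X4 -> T0 T1
  X5 -> T1 A
  X6 -> T0 T0

CYK fill — only the sub-triangle for w[1..2]:
  T[1,1] 'd' = {S,T2}  orig:{S}
  T[2,2] 'a' = {T1}  orig:{}
  T[1,2] 'da' = {B}

Original NTs in T[1,2] deriving "da": ["B"]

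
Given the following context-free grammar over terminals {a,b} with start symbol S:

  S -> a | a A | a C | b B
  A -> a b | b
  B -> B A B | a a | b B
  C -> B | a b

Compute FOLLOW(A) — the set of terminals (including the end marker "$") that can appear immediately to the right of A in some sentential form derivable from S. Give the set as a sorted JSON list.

FIRST sets, iterate to fixpoint:
pass 1:
  A via A→a b: +{a}
  A via A→b: +{b}
  B via B→a a: +{a}
  B via B→b B: +{b}
  C via C→B: +{a,b}
  S via S→a: +{a}
  S via S→b B: +{b}
  FIRST[S]={a,b}  FIRST[A]={a,b}  FIRST[B]={a,b}  FIRST[C]={a,b}
pass 2: done
  FIRST[S]={a,b}  FIRST[A]={a,b}  FIRST[B]={a,b}  FIRST[C]={a,b}

FOLLOW sets:
initialize: $ ∈ FOLLOW(S)
round 1:
  B→B A B: FOLLOW(B) ⊇ FIRST(A) = {a,b}; new: +{a,b}
  B→B A B: FOLLOW(A) ⊇ FIRST(B) = {a,b}; new: +{a,b}
  S→a A: FOLLOW(A) ⊇ FOLLOW(S) ⊇ {$}; new: +{$}
  S→a C: FOLLOW(C) ⊇ FOLLOW(S) ⊇ {$}; new: +{$}
  S→b B: FOLLOW(B) ⊇ FOLLOW(S) ⊇ {$}; new: +{$}
  FOLLOW(S)={$}  FOLLOW(A)={$,a,b}  FOLLOW(B)={$,a,b}  FOLLOW(C)={$}
round 2: (no change)
  FOLLOW(S)={$}  FOLLOW(A)={$,a,b}  FOLLOW(B)={$,a,b}  FOLLOW(C)={$}

FOLLOW(A) = ["$", "a", "b"]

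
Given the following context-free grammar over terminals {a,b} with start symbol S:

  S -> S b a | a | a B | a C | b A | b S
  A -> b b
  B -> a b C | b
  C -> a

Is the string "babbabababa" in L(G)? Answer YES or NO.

Convert to CNF:
  S -> S X3 | T0 A | T0 S | T1 B | T1 C | a
  A -> T0 T0
  B -> T1 X2 | b
  C -> a
  T0 -> b
  T1 -> a
  X2 -> T0 C
  X3 -> T0 T1

Fill CYK table bottom-up:
  T[0,0] 'b' = {B,T0}  orig:{B}
  T[1,1] 'a' = {C,S,T1}  orig:{C,S}
  T[2,2] 'b' = {B,T0}  orig:{B}
  T[3,3] 'b' = {B,T0}  orig:{B}
  T[4,4] 'a' = {C,S,T1}  orig:{C,S}
  T[5,5] 'b' = {B,T0}  orig:{B}
  T[6,6] 'a' = {C,S,T1}  orig:{C,S}
  T[7,7] 'b' = {B,T0}  orig:{B}
  T[8,8] 'a' = {C,S,T1}  orig:{C,S}
  T[9,9] 'b' = {B,T0}  orig:{B}
  T[10,10] 'a' = {C,S,T1}  orig:{C,S}
  T[0,1] 'ba' = {S,X2,X3}  orig:{S}
  T[1,2] 'ab' = {S}
  T[2,3] 'bb' = {A}
  T[3,4] 'ba' = {S,X2,X3}  orig:{S}
  T[4,5] 'ab' = {S}
  T[5,6] 'ba' = {S,X2,X3}  orig:{S}
  T[6,7] 'ab' = {S}
  T[7,8] 'ba' = {S,X2,X3}  orig:{S}
  T[8,9] 'ab' = {S}
  T[9,10] 'ba' = {S,X2,X3}  orig:{S}
  T[0,2] 'bab' = {S}
  T[1,3] 'abb' = ∅
  T[2,4] 'bba' = {S}
  T[3,5] 'bab' = {S}
  T[4,6] 'aba' = {B,S}
  T[5,7] 'bab' = {S}
  T[6,8] 'aba' = {B,S}
  T[7,9] 'bab' = {S}
  T[8,10] 'aba' = {B,S}
  T[0,3] 'babb' = ∅
  T[1,4] 'abba' = {S}
  T[2,5] 'bbab' = {S}
  T[3,6] 'baba' = {S}
  T[4,7] 'abab' = ∅
  T[5,8] 'baba' = {S}
  T[6,9] 'abab' = ∅
  T[7,10] 'baba' = {S}
  T[0,4] 'babba' = {S}
  T[1,5] 'abbab' = ∅
  T[2,6] 'bbaba' = {S}
  T[3,7] 'babab' = ∅
  T[4,8] 'ababa' = {S}
  T[5,9] 'babab' = ∅
  T[6,10] 'ababa' = {S}
  T[0,5] 'babbab' = ∅
  T[1,6] 'abbaba' = {S}
  T[2,7] 'bbabab' = ∅
  T[3,8] 'bababa' = {S}
  T[4,9] 'ababab' = ∅
  T[5,10] 'bababa' = {S}
  T[0,6] 'babbaba' = {S}
  T[1,7] 'abbabab' = ∅
  T[2,8] 'bbababa' = {S}
  T[3,9] 'bababab' = ∅
  T[4,10] 'abababa' = {S}
  T[0,7] 'babbabab' = ∅
  T[1,8] 'abbababa' = {S}
  T[2,9] 'bbababab' = ∅
  T[3,10] 'babababa' = {S}
  T[0,8] 'babbababa' = {S}
  T[1,9] 'abbababab' = ∅
  T[2,10] 'bbabababa' = {S}
  T[0,9] 'babbababab' = ∅
  T[1,10] 'abbabababa' = {S}
  T[0,10] 'babbabababa' = {S}

S ∈ T[0,10] ⇒ YES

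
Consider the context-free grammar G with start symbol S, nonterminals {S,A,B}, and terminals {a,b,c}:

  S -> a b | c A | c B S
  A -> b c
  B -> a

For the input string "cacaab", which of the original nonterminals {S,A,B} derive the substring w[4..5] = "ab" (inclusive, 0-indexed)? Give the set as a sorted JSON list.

CNF form of G:
  S -> T1 A | T1 X3 | T2 T0
  A -> T0 T1
  B -> a
  T0 -> b
  T1 -> c
  T2 -> a
  X3 -> B S

CYK table (by increasing span) — only the sub-triangle for w[4..5]:
  [4..4]={B,T2}  "a"  orig:{B}
  [5..5]={T0}  "b"  orig:{}
  [4..5]={S}  "ab"

Original NTs in T[4,5] deriving "ab": ["S"]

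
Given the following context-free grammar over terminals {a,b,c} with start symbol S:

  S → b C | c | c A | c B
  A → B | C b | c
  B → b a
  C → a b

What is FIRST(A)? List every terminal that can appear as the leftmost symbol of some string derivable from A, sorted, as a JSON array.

FIRST iteration:
iter 1:
  A via A→c: +{c}
  B via B→b a: +{b}
  C via C→a b: +{a}
  S via S→b C: +{b}
  S via S→c: +{c}
  S: {b,c}  A: {c}  B: {b}  C: {a}
iter 2:
  A via A→B: +{b}
  A via A→C b: +{a}
  S: {b,c}  A: {a,b,c}  B: {b}  C: {a}
iter 3: done
  S: {b,c}  A: {a,b,c}  B: {b}  C: {a}

FIRST(A) = ["a", "b", "c"]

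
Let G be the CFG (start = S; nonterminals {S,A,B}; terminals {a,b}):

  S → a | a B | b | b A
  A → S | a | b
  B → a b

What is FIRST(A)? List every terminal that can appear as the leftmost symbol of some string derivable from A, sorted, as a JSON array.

Compute FIRST by fixpoint:
round 1:
  A via A→a: +{a}
  A via A→b: +{b}
  B via B→a b: +{a}
  S via S→a: +{a}
  S via S→b: +{b}
  FIRST[S]={a,b}  FIRST[A]={a,b}  FIRST[B]={a}
round 2: (no change)
  FIRST[S]={a,b}  FIRST[A]={a,b}  FIRST[B]={a}

FIRST(A) = ["a", "b"]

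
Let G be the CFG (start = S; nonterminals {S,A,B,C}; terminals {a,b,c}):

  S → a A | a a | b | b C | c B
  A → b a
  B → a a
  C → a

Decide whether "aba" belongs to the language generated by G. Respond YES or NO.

Convert to CNF:
  S -> T0 C | T1 A | T1 T1 | T2 B | b
  A -> T0 T1
  B -> T1 T1
  C -> a
  T0 -> b
  T1 -> a
  T2 -> c

Fill CYK table bottom-up:
  [0..0]={C,T1}  "a"  orig:{C}
  [1..1]={S,T0}  "b"  orig:{S}
  [2..2]={C,T1}  "a"  orig:{C}
  [0..1]=∅  "ab"
  [1..2]={A,S}  "ba"
  [0..2]={S}  "aba"

S ∈ T[0,2] ⇒ YES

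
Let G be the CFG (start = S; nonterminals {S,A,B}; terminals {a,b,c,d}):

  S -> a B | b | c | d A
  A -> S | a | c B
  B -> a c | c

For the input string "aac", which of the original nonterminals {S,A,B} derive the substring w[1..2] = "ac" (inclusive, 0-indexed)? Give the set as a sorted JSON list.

Convert to CNF:
  S -> T0 B | T2 A | b | c
  A -> T0 B | T1 B | T2 A | a | b | c
  B -> T0 T1 | c
  T0 -> a
  T1 -> c
  T2 -> d

Fill CYK table bottom-up — only the sub-triangle for w[1..2]:
  cell(1,1) a: {A,T0}  orig:{A}
  cell(2,2) c: {A,B,S,T1}  orig:{A,B,S}
  cell(1,2) ac: {A,B,S}

Original NTs in T[1,2] deriving "ac": ["A", "B", "S"]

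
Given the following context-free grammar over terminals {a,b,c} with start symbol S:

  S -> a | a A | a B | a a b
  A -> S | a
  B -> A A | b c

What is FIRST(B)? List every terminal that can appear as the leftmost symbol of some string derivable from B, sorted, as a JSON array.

FIRST sets, iterate to fixpoint:
iter 1:
  A via A→a: +{a}
  B via B→A A: +{a}
  B via B→b c: +{b}
  S via S→a: +{a}
  FIRST[S]={a}  FIRST[A]={a}  FIRST[B]={a,b}
iter 2: done
  FIRST[S]={a}  FIRST[A]={a}  FIRST[B]={a,b}

FIRST(B) = ["a", "b"]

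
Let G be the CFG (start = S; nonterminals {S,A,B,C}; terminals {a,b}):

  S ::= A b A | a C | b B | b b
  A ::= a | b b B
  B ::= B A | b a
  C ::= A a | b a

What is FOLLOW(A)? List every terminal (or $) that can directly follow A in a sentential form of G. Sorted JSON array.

FIRST iteration:
iter 1:
  A via A→a: +{a}
  A via A→b b B: +{b}
  B via B→b a: +{b}
  C via C→A a: +{a,b}
  S via S→A b A: +{a,b}
  FIRST[S]={a,b}  FIRST[A]={a,b}  FIRST[B]={b}  FIRST[C]={a,b}
iter 2: done
  FIRST[S]={a,b}  FIRST[A]={a,b}  FIRST[B]={b}  FIRST[C]={a,b}

Compute FOLLOW by fixpoint:
seed FOLLOW(S) with $
[1]
  B→B A: FOLLOW(B) ⊇ FIRST(A) = {a,b}; new: +{a,b}
  B→B A: FOLLOW(A) ⊇ FOLLOW(B) ⊇ {a,b}; new: +{a,b}
  S→A b A: FOLLOW(A) ⊇ FOLLOW(S) ⊇ {$}; new: +{$}
  S→a C: FOLLOW(C) ⊇ FOLLOW(S) ⊇ {$}; new: +{$}
  S→b B: FOLLOW(B) ⊇ FOLLOW(S) ⊇ {$}; new: +{$}
  S: {$}  A: {$,a,b}  B: {$,a,b}  C: {$}
[2] (stable)
  S: {$}  A: {$,a,b}  B: {$,a,b}  C: {$}

FOLLOW(A) = ["$", "a", "b"]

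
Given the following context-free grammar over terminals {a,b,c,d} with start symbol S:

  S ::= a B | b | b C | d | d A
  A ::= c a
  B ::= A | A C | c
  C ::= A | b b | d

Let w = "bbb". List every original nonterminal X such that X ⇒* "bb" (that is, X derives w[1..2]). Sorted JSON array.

Convert to CNF:
  S -> T1 B | T2 C | T3 A | b | d
  A -> T0 T1
  B -> A C | T0 T1 | c
  C -> T0 T1 | T2 T2 | d
  T0 -> c
  T1 -> a
  T2 -> b
  T3 -> d

CYK table (by increasing span) — only the sub-triangle for w[1..2]:
  cell(1,1) b: {S,T2}  orig:{S}
  cell(2,2) b: {S,T2}  orig:{S}
  cell(1,2) bb: {C}

Original NTs in T[1,2] deriving "bb": ["C"]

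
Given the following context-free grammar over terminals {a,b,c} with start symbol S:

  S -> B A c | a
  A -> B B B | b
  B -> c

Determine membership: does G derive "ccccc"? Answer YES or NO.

Convert to CNF:
  S -> B X2 | a
  A -> B X1 | b
  B -> c
  T0 -> c
  X1 -> B B
  X2 -> A T0

Fill CYK table bottom-up:
  T[0,0] 'c' = {B,T0}  orig:{B}
  T[1,1] 'c' = {B,T0}  orig:{B}
  T[2,2] 'c' = {B,T0}  orig:{B}
  T[3,3] 'c' = {B,T0}  orig:{B}
  T[4,4] 'c' = {B,T0}  orig:{B}
  T[0,1] 'cc' = {X1}  orig:{}
  T[1,2] 'cc' = {X1}  orig:{}
  T[2,3] 'cc' = {X1}  orig:{}
  T[3,4] 'cc' = {X1}  orig:{}
  T[0,2] 'ccc' = {A}
  T[1,3] 'ccc' = {A}
  T[2,4] 'ccc' = {A}
  T[0,3] 'cccc' = {X2}  orig:{}
  T[1,4] 'cccc' = {X2}  orig:{}
  T[0,4] 'ccccc' = {S}

S ∈ T[0,4] ⇒ YES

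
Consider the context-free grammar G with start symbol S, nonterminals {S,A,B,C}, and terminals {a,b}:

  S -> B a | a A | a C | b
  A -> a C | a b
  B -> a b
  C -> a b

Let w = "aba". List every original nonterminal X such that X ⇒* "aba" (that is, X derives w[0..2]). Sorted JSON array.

CNF form of G:
  S -> B T0 | T0 A | T0 C | b
  A -> T0 C | T0 T1
  B -> T0 T1
  C -> T0 T1
  T0 -> a
  T1 -> b

Fill CYK table bottom-up (cells [i..j] with 0 ≤ i ≤ j ≤ 2 only):
  T[0,0] 'a' = {T0}  orig:{}
  T[1,1] 'b' = {S,T1}  orig:{S}
  T[2,2] 'a' = {T0}  orig:{}
  T[0,1] 'ab' = {A,B,C}
  T[1,2] 'ba' = ∅
  T[0,2] 'aba' = {S}

Original NTs in T[0,2] deriving "aba": ["S"]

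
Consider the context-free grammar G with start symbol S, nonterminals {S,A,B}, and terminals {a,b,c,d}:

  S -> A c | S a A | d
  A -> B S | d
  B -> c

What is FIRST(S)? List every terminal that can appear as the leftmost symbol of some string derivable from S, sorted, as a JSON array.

FIRST iteration:
iter 1:
  A via A→d: +{d}
  B via B→c: +{c}
  S via S→A c: +{d}
  FIRST(S)={d}  FIRST(A)={d}  FIRST(B)={c}
iter 2:
  A via A→B S: +{c}
  S via S→A c: +{c}
  FIRST(S)={c,d}  FIRST(A)={c,d}  FIRST(B)={c}
iter 3: (stable)
  FIRST(S)={c,d}  FIRST(A)={c,d}  FIRST(B)={c}

FIRST(S) = ["c", "d"]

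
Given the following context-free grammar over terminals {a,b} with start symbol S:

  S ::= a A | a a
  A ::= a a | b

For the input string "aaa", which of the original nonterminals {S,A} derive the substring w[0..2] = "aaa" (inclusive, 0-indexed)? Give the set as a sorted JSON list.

Convert to CNF:
  S -> T0 A | T0 T0
  A -> T0 T0 | b
  T0 -> a

CYK fill (cells [i..j] with 0 ≤ i ≤ j ≤ 2 only):
  [0..0]={T0}  "a"  orig:{}
  [1..1]={T0}  "a"  orig:{}
  [2..2]={T0}  "a"  orig:{}
  [0..1]={A,S}  "aa"
  [1..2]={A,S}  "aa"
  [0..2]={S}  "aaa"

Original NTs in T[0,2] deriving "aaa": ["S"]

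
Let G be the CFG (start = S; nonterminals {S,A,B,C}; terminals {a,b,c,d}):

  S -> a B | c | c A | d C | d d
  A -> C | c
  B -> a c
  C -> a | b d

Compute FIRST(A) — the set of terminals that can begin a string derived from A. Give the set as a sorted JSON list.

FIRST iteration:
[1]
  A via A→c: +{c}
  B via B→a c: +{a}
  C via C→a: +{a}
  C via C→b d: +{b}
  S via S→a B: +{a}
  S via S→c: +{c}
  S via S→d C: +{d}
  FIRST(S)={a,c,d}  FIRST(A)={c}  FIRST(B)={a}  FIRST(C)={a,b}
[2]
  A via A→C: +{a,b}
  FIRST(S)={a,c,d}  FIRST(A)={a,b,c}  FIRST(B)={a}  FIRST(C)={a,b}
[3] done
  FIRST(S)={a,c,d}  FIRST(A)={a,b,c}  FIRST(B)={a}  FIRST(C)={a,b}

FIRST(A) = ["a", "b", "c"]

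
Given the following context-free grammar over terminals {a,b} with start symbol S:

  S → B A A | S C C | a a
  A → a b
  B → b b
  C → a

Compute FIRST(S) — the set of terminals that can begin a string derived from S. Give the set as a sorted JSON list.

FIRST sets, iterate to fixpoint:
iter 1:
  A via A→a b: +{a}
  B via B→b b: +{b}
  C via C→a: +{a}
  S via S→B A A: +{b}
  S via S→a a: +{a}
  FIRST[S]={a,b}  FIRST[A]={a}  FIRST[B]={b}  FIRST[C]={a}
iter 2: (no change)
  FIRST[S]={a,b}  FIRST[A]={a}  FIRST[B]={b}  FIRST[C]={a}

FIRST(S) = ["a", "b"]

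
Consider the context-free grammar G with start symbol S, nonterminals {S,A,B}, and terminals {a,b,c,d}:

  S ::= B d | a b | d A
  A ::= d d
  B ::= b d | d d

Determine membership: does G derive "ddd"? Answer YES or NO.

Convert to CNF:
  S -> B T0 | T0 A | T2 T1
  A -> T0 T0
  B -> T0 T0 | T1 T0
  T0 -> d
  T1 -> b
  T2 -> a

CYK table (by increasing span):
  T[0,0] 'd' = {T0}  orig:{}
  T[1,1] 'd' = {T0}  orig:{}
  T[2,2] 'd' = {T0}  orig:{}
  T[0,1] 'dd' = {A,B}
  T[1,2] 'dd' = {A,B}
  T[0,2] 'ddd' = {S}

S ∈ T[0,2] ⇒ YES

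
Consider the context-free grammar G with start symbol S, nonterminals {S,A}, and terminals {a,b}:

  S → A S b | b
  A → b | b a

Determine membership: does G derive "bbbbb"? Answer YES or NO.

CNF form of G:
  S -> A X2 | b
  A -> T0 T1 | b
  T0 -> b
  T1 -> a
  X2 -> S T0

Fill CYK table bottom-up:
  [0..0]={A,S,T0}  "b"  orig:{A,S}
  [1..1]={A,S,T0}  "b"  orig:{A,S}
  [2..2]={A,S,T0}  "b"  orig:{A,S}
  [3..3]={A,S,T0}  "b"  orig:{A,S}
  [4..4]={A,S,T0}  "b"  orig:{A,S}
  [0..1]={X2}  "bb"  orig:{}
  [1..2]={X2}  "bb"  orig:{}
  [2..3]={X2}  "bb"  orig:{}
  [3..4]={X2}  "bb"  orig:{}
  [0..2]={S}  "bbb"
  [1..3]={S}  "bbb"
  [2..4]={S}  "bbb"
  [0..3]={X2}  "bbbb"  orig:{}
  [1..4]={X2}  "bbbb"  orig:{}
  [0..4]={S}  "bbbbb"

S ∈ T[0,4] ⇒ YES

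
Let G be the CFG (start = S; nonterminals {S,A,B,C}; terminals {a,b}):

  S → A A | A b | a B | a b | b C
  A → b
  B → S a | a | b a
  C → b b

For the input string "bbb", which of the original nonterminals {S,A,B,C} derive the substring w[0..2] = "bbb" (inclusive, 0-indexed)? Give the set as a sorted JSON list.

CNF form of G:
  S -> A A | A T1 | T0 B | T0 T1 | T1 C
  A -> b
  B -> S T0 | T1 T0 | a
  C -> T1 T1
  T0 -> a
  T1 -> b

CYK fill — only the sub-triangle for w[0..2]:
  [0..0]={A,T1}  "b"  orig:{A}
  [1..1]={A,T1}  "b"  orig:{A}
  [2..2]={A,T1}  "b"  orig:{A}
  [0..1]={C,S}  "bb"
  [1..2]={C,S}  "bb"
  [0..2]={S}  "bbb"

Original NTs in T[0,2] deriving "bbb": ["S"]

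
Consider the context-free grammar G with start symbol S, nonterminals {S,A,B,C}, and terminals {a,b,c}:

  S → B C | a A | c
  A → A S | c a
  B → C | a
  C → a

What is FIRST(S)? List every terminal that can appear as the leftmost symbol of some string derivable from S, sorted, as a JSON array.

FIRST iteration:
[1]
  A via A→c a: +{c}
  B via B→a: +{a}
  C via C→a: +{a}
  S via S→B C: +{a}
  S via S→c: +{c}
  FIRST(S)={a,c}  FIRST(A)={c}  FIRST(B)={a}  FIRST(C)={a}
[2] (stable)
  FIRST(S)={a,c}  FIRST(A)={c}  FIRST(B)={a}  FIRST(C)={a}

FIRST(S) = ["a", "c"]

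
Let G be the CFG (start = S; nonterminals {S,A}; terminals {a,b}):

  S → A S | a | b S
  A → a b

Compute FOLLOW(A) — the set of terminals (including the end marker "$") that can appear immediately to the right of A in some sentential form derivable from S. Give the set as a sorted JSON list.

FIRST sets, iterate to fixpoint:
round 1:
  A via A→a b: +{a}
  S via S→A S: +{a}
  S via S→b S: +{b}
  FIRST(S)={a,b}  FIRST(A)={a}
round 2: (no change)
  FIRST(S)={a,b}  FIRST(A)={a}

FOLLOW sets:
seed FOLLOW(S) with $
[1]
  S→A S: FOLLOW(A) ⊇ FIRST(S) = {a,b}; new: +{a,b}
  FOLLOW[S]={$}  FOLLOW[A]={a,b}
[2] (stable)
  FOLLOW[S]={$}  FOLLOW[A]={a,b}

FOLLOW(A) = ["a", "b"]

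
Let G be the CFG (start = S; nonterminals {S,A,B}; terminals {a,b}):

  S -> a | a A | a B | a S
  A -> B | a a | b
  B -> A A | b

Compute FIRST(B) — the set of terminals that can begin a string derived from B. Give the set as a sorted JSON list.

FIRST iteration:
round 1:
  A via A→a a: +{a}
  A via A→b: +{b}
  B via B→A A: +{a,b}
  S via S→a: +{a}
  FIRST(S)={a}  FIRST(A)={a,b}  FIRST(B)={a,b}
round 2: done
  FIRST(S)={a}  FIRST(A)={a,b}  FIRST(B)={a,b}

FIRST(B) = ["a", "b"]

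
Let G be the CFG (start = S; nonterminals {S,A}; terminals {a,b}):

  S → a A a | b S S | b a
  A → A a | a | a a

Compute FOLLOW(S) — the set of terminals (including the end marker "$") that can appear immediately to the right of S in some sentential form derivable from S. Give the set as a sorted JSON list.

FIRST sets, iterate to fixpoint:
iter 1:
  A via A→a: +{a}
  S via S→a A a: +{a}
  S via S→b S S: +{b}
  FIRST(S)={a,b}  FIRST(A)={a}
iter 2: (no change)
  FIRST(S)={a,b}  FIRST(A)={a}

Compute FOLLOW by fixpoint:
seed FOLLOW(S) with $
iter 1:
  A→A a: FOLLOW(A) ⊇ FIRST(a) = {a}; new: +{a}
  S→b S S: FOLLOW(S) ⊇ FIRST(S) = {a,b}; new: +{a,b}
  S: {$,a,b}  A: {a}
iter 2: (no change)
  S: {$,a,b}  A: {a}

FOLLOW(S) = ["$", "a", "b"]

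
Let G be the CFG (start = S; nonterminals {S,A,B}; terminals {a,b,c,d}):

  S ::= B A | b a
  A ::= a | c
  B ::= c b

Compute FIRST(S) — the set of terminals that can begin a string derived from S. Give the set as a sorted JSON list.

FIRST sets, iterate to fixpoint:
iter 1:
  A via A→a: +{a}
  A via A→c: +{c}
  B via B→c b: +{c}
  S via S→B A: +{c}
  S via S→b a: +{b}
  FIRST(S)={b,c}  FIRST(A)={a,c}  FIRST(B)={c}
iter 2: (no change)
  FIRST(S)={b,c}  FIRST(A)={a,c}  FIRST(B)={c}

FIRST(S) = ["b", "c"]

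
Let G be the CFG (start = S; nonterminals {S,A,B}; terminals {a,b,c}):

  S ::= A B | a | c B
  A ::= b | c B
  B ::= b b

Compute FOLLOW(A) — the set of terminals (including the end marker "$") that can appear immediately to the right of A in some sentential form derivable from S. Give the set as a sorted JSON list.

Compute FIRST by fixpoint:
pass 1:
  A via A→b: +{b}
  A via A→c B: +{c}
  B via B→b b: +{b}
  S via S→A B: +{b,c}
  S via S→a: +{a}
  FIRST[S]={a,b,c}  FIRST[A]={b,c}  FIRST[B]={b}
pass 2: — fixpoint
  FIRST[S]={a,b,c}  FIRST[A]={b,c}  FIRST[B]={b}

FOLLOW sets:
initialize: $ ∈ FOLLOW(S)
round 1:
  S→A B: FOLLOW(A) ⊇ FIRST(B) = {b}; new: +{b}
  S→A B: FOLLOW(B) ⊇ FOLLOW(S) ⊇ {$}; new: +{$}
  FOLLOW[S]={$}  FOLLOW[A]={b}  FOLLOW[B]={$}
round 2:
  A→c B: FOLLOW(B) ⊇ FOLLOW(A) ⊇ {b}; new: +{b}
  FOLLOW[S]={$}  FOLLOW[A]={b}  FOLLOW[B]={$,b}
round 3: — fixpoint
  FOLLOW[S]={$}  FOLLOW[A]={b}  FOLLOW[B]={$,b}

FOLLOW(A) = ["b"]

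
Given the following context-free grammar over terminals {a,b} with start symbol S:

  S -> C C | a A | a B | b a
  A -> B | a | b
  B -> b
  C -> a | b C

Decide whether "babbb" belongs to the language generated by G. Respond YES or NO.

Convert to CNF:
  S -> C C | T0 T1 | T1 A | T1 B
  A -> a | b
  B -> b
  C -> T0 C | a
  T0 -> b
  T1 -> a

CYK fill:
  T[0,0] 'b' = {A,B,T0}  orig:{A,B}
  T[1,1] 'a' = {A,C,T1}  orig:{A,C}
  T[2,2] 'b' = {A,B,T0}  orig:{A,B}
  T[3,3] 'b' = {A,B,T0}  orig:{A,B}
  T[4,4] 'b' = {A,B,T0}  orig:{A,B}
  T[0,1] 'ba' = {C,S}
  T[1,2] 'ab' = {S}
  T[2,3] 'bb' = ∅
  T[3,4] 'bb' = ∅
  T[0,2] 'bab' = ∅
  T[1,3] 'abb' = ∅
  T[2,4] 'bbb' = ∅
  T[0,3] 'babb' = ∅
  T[1,4] 'abbb' = ∅
  T[0,4] 'babbb' = ∅

S ∉ T[0,4] ⇒ NO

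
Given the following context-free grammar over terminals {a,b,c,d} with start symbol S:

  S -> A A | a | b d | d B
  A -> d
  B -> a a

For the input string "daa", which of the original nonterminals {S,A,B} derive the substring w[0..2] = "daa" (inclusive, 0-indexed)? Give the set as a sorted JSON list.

Convert to CNF:
  S -> A A | T1 T2 | T2 B | a
  A -> d
  B -> T0 T0
  T0 -> a
  T1 -> b
  T2 -> d

CYK fill — only the sub-triangle for w[0..2]:
  T[0,0] 'd' = {A,T2}  orig:{A}
  T[1,1] 'a' = {S,T0}  orig:{S}
  T[2,2] 'a' = {S,T0}  orig:{S}
  T[0,1] 'da' = ∅
  T[1,2] 'aa' = {B}
  T[0,2] 'daa' = {S}

Original NTs in T[0,2] deriving "daa": ["S"]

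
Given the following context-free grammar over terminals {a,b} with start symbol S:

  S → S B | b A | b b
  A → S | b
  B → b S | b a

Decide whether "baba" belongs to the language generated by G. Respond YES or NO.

CNF form of G:
  S -> S B | T0 A | T0 T0
  A -> S B | T0 A | T0 T0 | b
  B -> T0 S | T0 T1
  T0 -> b
  T1 -> a

CYK table (by increasing span):
  cell(0,0) b: {A,T0}  orig:{A}
  cell(1,1) a: {T1}  orig:{}
  cell(2,2) b: {A,T0}  orig:{A}
  cell(3,3) a: {T1}  orig:{}
  cell(0,1) ba: {B}
  cell(1,2) ab: ∅
  cell(2,3) ba: {B}
  cell(0,2) bab: ∅
  cell(1,3) aba: ∅
  cell(0,3) baba: ∅

S ∉ T[0,3] ⇒ NO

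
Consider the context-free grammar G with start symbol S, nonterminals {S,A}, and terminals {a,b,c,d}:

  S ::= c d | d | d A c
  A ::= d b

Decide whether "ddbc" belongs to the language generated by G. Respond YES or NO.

CNF form of G:
  S -> T0 X3 | T2 T0 | d
  A -> T0 T1
  T0 -> d
  T1 -> b
  T2 -> c
  X3 -> A T2

CYK fill:
  [0..0]={S,T0}  "d"  orig:{S}
  [1..1]={S,T0}  "d"  orig:{S}
  [2..2]={T1}  "b"  orig:{}
  [3..3]={T2}  "c"  orig:{}
  [0..1]=∅  "dd"
  [1..2]={A}  "db"
  [2..3]=∅  "bc"
  [0..2]=∅  "ddb"
  [1..3]={X3}  "dbc"  orig:{}
  [0..3]={S}  "ddbc"

S ∈ T[0,3] ⇒ YES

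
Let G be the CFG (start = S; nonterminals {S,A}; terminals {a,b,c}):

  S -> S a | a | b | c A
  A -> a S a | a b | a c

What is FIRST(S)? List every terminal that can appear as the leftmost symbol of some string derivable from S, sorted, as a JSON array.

FIRST iteration:
iter 1:
  A via A→a S a: +{a}
  S via S→a: +{a}
  S via S→b: +{b}
  S via S→c A: +{c}
  S: {a,b,c}  A: {a}
iter 2: (no change)
  S: {a,b,c}  A: {a}

FIRST(S) = ["a", "b", "c"]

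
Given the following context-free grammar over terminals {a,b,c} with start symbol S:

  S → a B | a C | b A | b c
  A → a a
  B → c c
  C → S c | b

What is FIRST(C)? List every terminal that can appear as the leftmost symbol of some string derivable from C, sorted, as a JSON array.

FIRST iteration:
iter 1:
  A via A→a a: +{a}
  B via B→c c: +{c}
  C via C→b: +{b}
  S via S→a B: +{a}
  S via S→b A: +{b}
  S: {a,b}  A: {a}  B: {c}  C: {b}
iter 2:
  C via C→S c: +{a}
  S: {a,b}  A: {a}  B: {c}  C: {a,b}
iter 3: — fixpoint
  S: {a,b}  A: {a}  B: {c}  C: {a,b}

FIRST(C) = ["a", "b"]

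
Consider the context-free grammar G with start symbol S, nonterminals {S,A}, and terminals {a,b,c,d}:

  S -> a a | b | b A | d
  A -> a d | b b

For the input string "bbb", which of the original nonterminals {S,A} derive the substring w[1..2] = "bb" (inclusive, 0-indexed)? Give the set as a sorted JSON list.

CNF form of G:
  S -> T0 T0 | T2 A | b | d
  A -> T0 T1 | T2 T2
  T0 -> a
  T1 -> d
  T2 -> b

Fill CYK table bottom-up (cells [i..j] with 1 ≤ i ≤ j ≤ 2 only):
  cell(1,1) b: {S,T2}  orig:{S}
  cell(2,2) b: {S,T2}  orig:{S}
  cell(1,2) bb: {A}

Original NTs in T[1,2] deriving "bb": ["A"]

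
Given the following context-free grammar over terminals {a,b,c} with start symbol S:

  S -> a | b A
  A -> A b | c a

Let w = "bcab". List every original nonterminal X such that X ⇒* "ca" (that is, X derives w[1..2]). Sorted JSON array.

Convert to CNF:
  S -> T0 A | a
  A -> A T0 | T1 T2
  T0 -> b
  T1 -> c
  T2 -> a

CYK table (by increasing span) (cells [i..j] with 1 ≤ i ≤ j ≤ 2 only):
  [1..1]={T1}  "c"  orig:{}
  [2..2]={S,T2}  "a"  orig:{S}
  [1..2]={A}  "ca"

Original NTs in T[1,2] deriving "ca": ["A"]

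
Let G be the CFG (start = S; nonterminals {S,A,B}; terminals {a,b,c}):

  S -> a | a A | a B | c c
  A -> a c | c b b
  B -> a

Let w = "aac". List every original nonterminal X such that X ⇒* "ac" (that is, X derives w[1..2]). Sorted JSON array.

Convert to CNF:
  S -> T0 A | T0 B | T1 T1 | a
  A -> T0 T1 | T1 X3
  B -> a
  T0 -> a
  T1 -> c
  T2 -> b
  X3 -> T2 T2

CYK fill, restricted to cells inside w[1..2]:
  T[1,1] 'a' = {B,S,T0}  orig:{B,S}
  T[2,2] 'c' = {T1}  orig:{}
  T[1,2] 'ac' = {A}

Original NTs in T[1,2] deriving "ac": ["A"]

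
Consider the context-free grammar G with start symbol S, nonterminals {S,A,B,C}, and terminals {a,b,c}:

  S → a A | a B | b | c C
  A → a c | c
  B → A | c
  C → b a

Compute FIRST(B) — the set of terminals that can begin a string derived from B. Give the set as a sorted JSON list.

Compute FIRST by fixpoint:
round 1:
  A via A→a c: +{a}
  A via A→c: +{c}
  B via B→A: +{a,c}
  C via C→b a: +{b}
  S via S→a A: +{a}
  S via S→b: +{b}
  S via S→c C: +{c}
  FIRST(S)={a,b,c}  FIRST(A)={a,c}  FIRST(B)={a,c}  FIRST(C)={b}
round 2: — fixpoint
  FIRST(S)={a,b,c}  FIRST(A)={a,c}  FIRST(B)={a,c}  FIRST(C)={b}

FIRST(B) = ["a", "c"]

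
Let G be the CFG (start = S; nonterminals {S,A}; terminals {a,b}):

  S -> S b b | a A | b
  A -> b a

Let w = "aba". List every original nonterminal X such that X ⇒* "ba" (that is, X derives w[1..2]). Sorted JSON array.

Convert to CNF:
  S -> S X2 | T1 A | b
  A -> T0 T1
  T0 -> b
  T1 -> a
  X2 -> T0 T0

Fill CYK table bottom-up, restricted to cells inside w[1..2]:
  [1..1]={S,T0}  "b"  orig:{S}
  [2..2]={T1}  "a"  orig:{}
  [1..2]={A}  "ba"

Original NTs in T[1,2] deriving "ba": ["A"]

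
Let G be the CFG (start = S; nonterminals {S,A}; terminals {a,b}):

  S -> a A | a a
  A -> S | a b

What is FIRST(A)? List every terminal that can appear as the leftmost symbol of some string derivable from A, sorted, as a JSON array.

Compute FIRST by fixpoint:
round 1:
  A via A→a b: +{a}
  S via S→a A: +{a}
  FIRST[S]={a}  FIRST[A]={a}
round 2: (stable)
  FIRST[S]={a}  FIRST[A]={a}

FIRST(A) = ["a"]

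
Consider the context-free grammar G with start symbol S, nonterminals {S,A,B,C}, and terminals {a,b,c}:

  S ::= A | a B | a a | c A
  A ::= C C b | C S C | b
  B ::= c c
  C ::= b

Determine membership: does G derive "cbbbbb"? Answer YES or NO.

CNF form of G:
  S -> C X5 | C X6 | T1 A | T2 B | T2 T2 | b
  A -> C X3 | C X4 | b
  B -> T1 T1
  C -> b
  T0 -> b
  T1 -> c
  T2 -> a
  X3 -> C T0
  X4 -> S C
  X5 -> C T0
  X6 -> S C

Fill CYK table bottom-up:
  cell(0,0) c: {T1}  orig:{}
  cell(1,1) b: {A,C,S,T0}  orig:{A,C,S}
  cell(2,2) b: {A,C,S,T0}  orig:{A,C,S}
  cell(3,3) b: {A,C,S,T0}  orig:{A,C,S}
  cell(4,4) b: {A,C,S,T0}  orig:{A,C,S}
  cell(5,5) b: {A,C,S,T0}  orig:{A,C,S}
  cell(0,1) cb: {S}
  cell(1,2) bb: {X3,X4,X5,X6}  orig:{}
  cell(2,3) bb: {X3,X4,X5,X6}  orig:{}
  cell(3,4) bb: {X3,X4,X5,X6}  orig:{}
  cell(4,5) bb: {X3,X4,X5,X6}  orig:{}
  cell(0,2) cbb: {X4,X6}  orig:{}
  cell(1,3) bbb: {A,S}
  cell(2,4) bbb: {A,S}
  cell(3,5) bbb: {A,S}
  cell(0,3) cbbb: {S}
  cell(1,4) bbbb: {X4,X6}  orig:{}
  cell(2,5) bbbb: {X4,X6}  orig:{}
  cell(0,4) cbbbb: {X4,X6}  orig:{}
  cell(1,5) bbbbb: {A,S}
  cell(0,5) cbbbbb: {S}

S ∈ T[0,5] ⇒ YES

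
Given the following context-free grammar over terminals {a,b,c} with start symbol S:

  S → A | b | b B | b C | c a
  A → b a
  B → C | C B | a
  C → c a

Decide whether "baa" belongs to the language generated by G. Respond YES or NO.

Convert to CNF:
  S -> T0 B | T0 C | T0 T1 | T2 T1 | b
  A -> T0 T1
  B -> C B | T2 T1 | a
  C -> T2 T1
  T0 -> b
  T1 -> a
  T2 -> c

CYK fill:
  cell(0,0) b: {S,T0}  orig:{S}
  cell(1,1) a: {B,T1}  orig:{B}
  cell(2,2) a: {B,T1}  orig:{B}
  cell(0,1) ba: {A,S}
  cell(1,2) aa: ∅
  cell(0,2) baa: ∅

S ∉ T[0,2] ⇒ NO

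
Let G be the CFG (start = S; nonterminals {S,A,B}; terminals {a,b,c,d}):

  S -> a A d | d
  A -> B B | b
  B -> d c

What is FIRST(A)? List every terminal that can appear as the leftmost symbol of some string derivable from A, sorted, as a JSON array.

Compute FIRST by fixpoint:
pass 1:
  A via A→b: +{b}
  B via B→d c: +{d}
  S via S→a A d: +{a}
  S via S→d: +{d}
  FIRST(S)={a,d}  FIRST(A)={b}  FIRST(B)={d}
pass 2:
  A via A→B B: +{d}
  FIRST(S)={a,d}  FIRST(A)={b,d}  FIRST(B)={d}
pass 3: (stable)
  FIRST(S)={a,d}  FIRST(A)={b,d}  FIRST(B)={d}

FIRST(A) = ["b", "d"]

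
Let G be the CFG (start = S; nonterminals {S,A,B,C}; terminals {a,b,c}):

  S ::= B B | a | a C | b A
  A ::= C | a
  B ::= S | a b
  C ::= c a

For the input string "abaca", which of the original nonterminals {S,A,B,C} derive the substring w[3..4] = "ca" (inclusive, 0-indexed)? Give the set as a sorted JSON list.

Convert to CNF:
  S -> B B | T1 C | T2 A | a
  A -> T0 T1 | a
  B -> B B | T1 C | T1 T2 | T2 A | a
  C -> T0 T1
  T0 -> c
  T1 -> a
  T2 -> b

CYK fill, restricted to cells inside w[3..4]:
  T[3,3] 'c' = {T0}  orig:{}
  T[4,4] 'a' = {A,B,S,T1}  orig:{A,B,S}
  T[3,4] 'ca' = {A,C}

Original NTs in T[3,4] deriving "ca": ["A", "C"]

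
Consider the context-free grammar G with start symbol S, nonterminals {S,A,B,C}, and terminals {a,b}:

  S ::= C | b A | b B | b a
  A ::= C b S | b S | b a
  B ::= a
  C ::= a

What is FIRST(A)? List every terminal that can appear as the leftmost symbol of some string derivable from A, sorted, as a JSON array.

FIRST sets, iterate to fixpoint:
pass 1:
  A via A→b S: +{b}
  B via B→a: +{a}
  C via C→a: +{a}
  S via S→C: +{a}
  S via S→b A: +{b}
  FIRST(S)={a,b}  FIRST(A)={b}  FIRST(B)={a}  FIRST(C)={a}
pass 2:
  A via A→C b S: +{a}
  FIRST(S)={a,b}  FIRST(A)={a,b}  FIRST(B)={a}  FIRST(C)={a}
pass 3: done
  FIRST(S)={a,b}  FIRST(A)={a,b}  FIRST(B)={a}  FIRST(C)={a}

FIRST(A) = ["a", "b"]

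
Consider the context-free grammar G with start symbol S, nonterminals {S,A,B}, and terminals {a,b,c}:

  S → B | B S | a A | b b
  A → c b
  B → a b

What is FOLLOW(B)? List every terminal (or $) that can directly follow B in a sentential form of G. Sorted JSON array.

FIRST sets, iterate to fixpoint:
[1]
  A via A→c b: +{c}
  B via B→a b: +{a}
  S via S→B: +{a}
  S via S→b b: +{b}
  FIRST[S]={a,b}  FIRST[A]={c}  FIRST[B]={a}
[2] — fixpoint
  FIRST[S]={a,b}  FIRST[A]={c}  FIRST[B]={a}

FOLLOW iteration:
seed FOLLOW(S) with $
iter 1:
  S→B: FOLLOW(B) ⊇ FOLLOW(S) ⊇ {$}; new: +{$}
  S→B S: FOLLOW(B) ⊇ FIRST(S) = {a,b}; new: +{a,b}
  S→a A: FOLLOW(A) ⊇ FOLLOW(S) ⊇ {$}; new: +{$}
  FOLLOW[S]={$}  FOLLOW[A]={$}  FOLLOW[B]={$,a,b}
iter 2: (no change)
  FOLLOW[S]={$}  FOLLOW[A]={$}  FOLLOW[B]={$,a,b}

FOLLOW(B) = ["$", "a", "b"]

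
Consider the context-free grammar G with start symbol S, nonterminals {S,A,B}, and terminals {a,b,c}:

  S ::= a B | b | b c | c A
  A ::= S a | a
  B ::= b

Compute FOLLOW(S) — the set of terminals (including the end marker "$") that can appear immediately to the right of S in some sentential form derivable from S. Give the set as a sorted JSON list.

FIRST sets, iterate to fixpoint:
round 1:
  A via A→a: +{a}
  B via B→b: +{b}
  S via S→a B: +{a}
  S via S→b: +{b}
  S via S→c A: +{c}
  FIRST(S)={a,b,c}  FIRST(A)={a}  FIRST(B)={b}
round 2:
  A via A→S a: +{b,c}
  FIRST(S)={a,b,c}  FIRST(A)={a,b,c}  FIRST(B)={b}
round 3: done
  FIRST(S)={a,b,c}  FIRST(A)={a,b,c}  FIRST(B)={b}

FOLLOW sets:
seed FOLLOW(S) with $
round 1:
  A→S a: FOLLOW(S) ⊇ FIRST(a) = {a}; new: +{a}
  S→a B: FOLLOW(B) ⊇ FOLLOW(S) ⊇ {$,a}; new: +{$,a}
  S→c A: FOLLOW(A) ⊇ FOLLOW(S) ⊇ {$,a}; new: +{$,a}
  FOLLOW(S)={$,a}  FOLLOW(A)={$,a}  FOLLOW(B)={$,a}
round 2: — fixpoint
  FOLLOW(S)={$,a}  FOLLOW(A)={$,a}  FOLLOW(B)={$,a}

FOLLOW(S) = ["$", "a"]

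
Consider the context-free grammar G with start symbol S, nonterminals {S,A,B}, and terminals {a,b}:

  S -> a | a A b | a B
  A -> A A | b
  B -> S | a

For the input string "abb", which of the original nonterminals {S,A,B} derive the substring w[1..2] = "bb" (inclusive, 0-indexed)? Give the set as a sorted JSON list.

Convert to CNF:
  S -> T0 B | T0 X3 | a
  A -> A A | b
  B -> T0 B | T0 X2 | a
  T0 -> a
  T1 -> b
  X2 -> A T1
  X3 -> A T1

CYK fill (cells [i..j] with 1 ≤ i ≤ j ≤ 2 only):
  [1..1]={A,T1}  "b"  orig:{A}
  [2..2]={A,T1}  "b"  orig:{A}
  [1..2]={A,X2,X3}  "bb"  orig:{A}

Original NTs in T[1,2] deriving "bb": ["A"]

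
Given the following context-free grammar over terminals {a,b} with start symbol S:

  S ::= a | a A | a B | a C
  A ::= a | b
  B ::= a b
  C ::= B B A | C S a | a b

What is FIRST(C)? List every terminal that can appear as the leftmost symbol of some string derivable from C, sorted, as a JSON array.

FIRST iteration:
round 1:
  A via A→a: +{a}
  A via A→b: +{b}
  B via B→a b: +{a}
  C via C→B B A: +{a}
  S via S→a: +{a}
  S: {a}  A: {a,b}  B: {a}  C: {a}
round 2: — fixpoint
  S: {a}  A: {a,b}  B: {a}  C: {a}

FIRST(C) = ["a"]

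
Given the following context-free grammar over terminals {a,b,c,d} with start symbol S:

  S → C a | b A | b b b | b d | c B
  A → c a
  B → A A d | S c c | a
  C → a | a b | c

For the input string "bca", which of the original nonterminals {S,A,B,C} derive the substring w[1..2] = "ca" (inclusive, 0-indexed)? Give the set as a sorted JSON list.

CNF form of G:
  S -> C T1 | T0 B | T3 A | T3 T2 | T3 X6
  A -> T0 T1
  B -> A X4 | S X5 | a
  C -> T1 T3 | a | c
  T0 -> c
  T1 -> a
  T2 -> d
  T3 -> b
  X4 -> A T2
  X5 -> T0 T0
  X6 -> T3 T3

CYK table (by increasing span) — only the sub-triangle for w[1..2]:
  cell(1,1) c: {C,T0}  orig:{C}
  cell(2,2) a: {B,C,T1}  orig:{B,C}
  cell(1,2) ca: {A,S}

Original NTs in T[1,2] deriving "ca": ["A", "S"]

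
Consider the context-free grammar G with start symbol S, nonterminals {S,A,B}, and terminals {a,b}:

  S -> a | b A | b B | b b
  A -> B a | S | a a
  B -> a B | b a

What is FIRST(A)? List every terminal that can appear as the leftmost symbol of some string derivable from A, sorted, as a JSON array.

Compute FIRST by fixpoint:
pass 1:
  A via A→a a: +{a}
  B via B→a B: +{a}
  B via B→b a: +{b}
  S via S→a: +{a}
  S via S→b A: +{b}
  S: {a,b}  A: {a}  B: {a,b}
pass 2:
  A via A→B a: +{b}
  S: {a,b}  A: {a,b}  B: {a,b}
pass 3: (stable)
  S: {a,b}  A: {a,b}  B: {a,b}

FIRST(A) = ["a", "b"]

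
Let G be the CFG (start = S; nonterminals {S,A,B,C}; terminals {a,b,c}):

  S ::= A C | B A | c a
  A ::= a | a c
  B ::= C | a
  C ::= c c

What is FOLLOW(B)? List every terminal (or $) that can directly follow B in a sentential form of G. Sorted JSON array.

FIRST sets, iterate to fixpoint:
pass 1:
  A via A→a: +{a}
  B via B→a: +{a}
  C via C→c c: +{c}
  S via S→A C: +{a}
  S via S→c a: +{c}
  FIRST(S)={a,c}  FIRST(A)={a}  FIRST(B)={a}  FIRST(C)={c}
pass 2:
  B via B→C: +{c}
  FIRST(S)={a,c}  FIRST(A)={a}  FIRST(B)={a,c}  FIRST(C)={c}
pass 3: (no change)
  FIRST(S)={a,c}  FIRST(A)={a}  FIRST(B)={a,c}  FIRST(C)={c}

Compute FOLLOW by fixpoint:
FOLLOW(S) := {$}
round 1:
  S→A C: FOLLOW(A) ⊇ FIRST(C) = {c}; new: +{c}
  S→A C: FOLLOW(C) ⊇ FOLLOW(S) ⊇ {$}; new: +{$}
  S→B A: FOLLOW(B) ⊇ FIRST(A) = {a}; new: +{a}
  S→B A: FOLLOW(A) ⊇ FOLLOW(S) ⊇ {$}; new: +{$}
  S: {$}  A: {$,c}  B: {a}  C: {$}
round 2:
  B→C: FOLLOW(C) ⊇ FOLLOW(B) ⊇ {a}; new: +{a}
  S: {$}  A: {$,c}  B: {a}  C: {$,a}
round 3: (stable)
  S: {$}  A: {$,c}  B: {a}  C: {$,a}

FOLLOW(B) = ["a"]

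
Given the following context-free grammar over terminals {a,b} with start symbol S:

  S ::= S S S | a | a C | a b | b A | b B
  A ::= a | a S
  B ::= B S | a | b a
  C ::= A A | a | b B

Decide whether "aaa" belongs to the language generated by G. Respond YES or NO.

Convert to CNF:
  S -> S X2 | T0 C | T0 T1 | T1 A | T1 B | a
  A -> T0 S | a
  B -> B S | T1 T0 | a
  C -> A A | T1 B | a
  T0 -> a
  T1 -> b
  X2 -> S S

CYK table (by increasing span):
  T[0,0] 'a' = {A,B,C,S,T0}  orig:{A,B,C,S}
  T[1,1] 'a' = {A,B,C,S,T0}  orig:{A,B,C,S}
  T[2,2] 'a' = {A,B,C,S,T0}  orig:{A,B,C,S}
  T[0,1] 'aa' = {A,B,C,S,X2}  orig:{A,B,C,S}
  T[1,2] 'aa' = {A,B,C,S,X2}  orig:{A,B,C,S}
  T[0,2] 'aaa' = {A,B,C,S,X2}  orig:{A,B,C,S}

S ∈ T[0,2] ⇒ YES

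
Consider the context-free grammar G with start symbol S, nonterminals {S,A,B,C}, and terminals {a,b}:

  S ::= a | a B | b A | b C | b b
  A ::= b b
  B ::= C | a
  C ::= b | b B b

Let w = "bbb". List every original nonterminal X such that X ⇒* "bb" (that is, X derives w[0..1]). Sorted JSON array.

CNF form of G:
  S -> T0 A | T0 C | T0 T0 | T1 B | a
  A -> T0 T0
  B -> T0 X2 | a | b
  C -> T0 X3 | b
  T0 -> b
  T1 -> a
  X2 -> B T0
  X3 -> B T0

Fill CYK table bottom-up (cells [i..j] with 0 ≤ i ≤ j ≤ 1 only):
  T[0,0] 'b' = {B,C,T0}  orig:{B,C}
  T[1,1] 'b' = {B,C,T0}  orig:{B,C}
  T[0,1] 'bb' = {A,S,X2,X3}  orig:{A,S}

Original NTs in T[0,1] deriving "bb": ["A", "S"]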